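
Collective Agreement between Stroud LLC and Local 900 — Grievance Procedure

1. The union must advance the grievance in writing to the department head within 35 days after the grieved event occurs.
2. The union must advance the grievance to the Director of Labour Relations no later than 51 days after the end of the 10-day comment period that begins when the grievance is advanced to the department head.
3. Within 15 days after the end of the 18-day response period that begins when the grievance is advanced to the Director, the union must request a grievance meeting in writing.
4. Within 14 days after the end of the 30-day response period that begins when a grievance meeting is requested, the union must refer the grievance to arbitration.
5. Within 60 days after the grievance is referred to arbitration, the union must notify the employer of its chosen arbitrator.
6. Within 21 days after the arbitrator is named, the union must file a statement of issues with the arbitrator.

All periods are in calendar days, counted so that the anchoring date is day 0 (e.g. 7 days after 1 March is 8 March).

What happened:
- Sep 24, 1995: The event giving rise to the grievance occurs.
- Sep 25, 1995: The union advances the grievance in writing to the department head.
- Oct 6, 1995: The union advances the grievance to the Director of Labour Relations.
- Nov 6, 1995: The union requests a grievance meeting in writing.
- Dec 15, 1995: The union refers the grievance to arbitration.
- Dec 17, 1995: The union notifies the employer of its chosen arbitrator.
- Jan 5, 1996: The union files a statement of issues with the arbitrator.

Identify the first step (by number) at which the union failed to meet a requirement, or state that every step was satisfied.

None — every step was satisfied

Step 1 — counting 35 days from Sep 24, 1995 (when the grieved event occurs) gives a deadline of Oct 29, 1995; done Sep 25, 1995 — timely.
Step 2 — counting 51 days from Oct 5, 1995 (end of the 10-day comment period, which began when the grievance is advanced to the department head on Sep 25, 1995) gives a deadline of Nov 25, 1995; Oct 6, 1995 is within that limit.
Step 3 — counting 15 days from Oct 24, 1995 (end of the 18-day response period, which began when the grievance is advanced to the Director on Oct 6, 1995) gives a deadline of Nov 8, 1995; Nov 6, 1995 is within that limit.
Step 4 — counting 14 days from Dec 6, 1995 (end of the 30-day response period, which began when a grievance meeting is requested on Nov 6, 1995) gives a deadline of Dec 20, 1995; completed Dec 15, 1995, before the deadline.
Step 5 — counting 60 days from Dec 15, 1995 (when the grievance is referred to arbitration) gives a deadline of Feb 13, 1996; done Dec 17, 1995 — timely.
Step 6 — counting 21 days from Dec 17, 1995 (when the arbitrator is named) gives a deadline of Jan 7, 1996; done Jan 5, 1996 — timely.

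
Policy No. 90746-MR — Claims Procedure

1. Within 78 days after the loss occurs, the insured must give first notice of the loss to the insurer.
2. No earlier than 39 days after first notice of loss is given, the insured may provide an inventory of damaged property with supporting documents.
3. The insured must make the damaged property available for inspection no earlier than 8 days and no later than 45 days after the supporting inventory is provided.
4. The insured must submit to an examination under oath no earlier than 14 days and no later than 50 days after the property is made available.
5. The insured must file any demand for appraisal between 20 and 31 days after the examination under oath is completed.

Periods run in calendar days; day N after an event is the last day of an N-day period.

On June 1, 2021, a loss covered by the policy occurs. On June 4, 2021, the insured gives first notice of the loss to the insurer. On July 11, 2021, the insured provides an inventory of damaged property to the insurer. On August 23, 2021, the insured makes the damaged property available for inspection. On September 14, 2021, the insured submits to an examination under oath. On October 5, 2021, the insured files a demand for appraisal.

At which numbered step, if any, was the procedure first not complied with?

Step 2

Step 1: 78 days after June 1, 2021 (when the loss occurs) is August 18, 2021; done June 4, 2021 — timely.
Step 2: the earliest permitted date is 39 days after June 4, 2021 (when first notice of loss is given), i.e. July 13, 2021; acted on July 11, 2021, 2 days prematurely.
The analysis stops there.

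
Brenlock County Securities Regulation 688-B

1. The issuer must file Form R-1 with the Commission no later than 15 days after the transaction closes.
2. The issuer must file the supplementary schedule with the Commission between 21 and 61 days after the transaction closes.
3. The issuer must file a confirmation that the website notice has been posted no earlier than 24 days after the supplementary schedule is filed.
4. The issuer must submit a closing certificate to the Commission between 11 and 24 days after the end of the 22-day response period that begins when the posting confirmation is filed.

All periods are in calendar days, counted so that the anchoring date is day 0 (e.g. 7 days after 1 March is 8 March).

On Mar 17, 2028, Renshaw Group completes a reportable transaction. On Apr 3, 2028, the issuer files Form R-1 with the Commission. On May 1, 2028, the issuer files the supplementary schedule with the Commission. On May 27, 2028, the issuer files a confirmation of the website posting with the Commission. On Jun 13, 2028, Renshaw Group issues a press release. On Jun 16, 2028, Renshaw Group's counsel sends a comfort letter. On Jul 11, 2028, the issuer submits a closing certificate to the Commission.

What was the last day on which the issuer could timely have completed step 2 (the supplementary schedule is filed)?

May 17, 2028

Step 2 runs from Mar 17, 2028, when the transaction closes. The window is 21–61 days after Mar 17, 2028; it closes on May 17, 2028.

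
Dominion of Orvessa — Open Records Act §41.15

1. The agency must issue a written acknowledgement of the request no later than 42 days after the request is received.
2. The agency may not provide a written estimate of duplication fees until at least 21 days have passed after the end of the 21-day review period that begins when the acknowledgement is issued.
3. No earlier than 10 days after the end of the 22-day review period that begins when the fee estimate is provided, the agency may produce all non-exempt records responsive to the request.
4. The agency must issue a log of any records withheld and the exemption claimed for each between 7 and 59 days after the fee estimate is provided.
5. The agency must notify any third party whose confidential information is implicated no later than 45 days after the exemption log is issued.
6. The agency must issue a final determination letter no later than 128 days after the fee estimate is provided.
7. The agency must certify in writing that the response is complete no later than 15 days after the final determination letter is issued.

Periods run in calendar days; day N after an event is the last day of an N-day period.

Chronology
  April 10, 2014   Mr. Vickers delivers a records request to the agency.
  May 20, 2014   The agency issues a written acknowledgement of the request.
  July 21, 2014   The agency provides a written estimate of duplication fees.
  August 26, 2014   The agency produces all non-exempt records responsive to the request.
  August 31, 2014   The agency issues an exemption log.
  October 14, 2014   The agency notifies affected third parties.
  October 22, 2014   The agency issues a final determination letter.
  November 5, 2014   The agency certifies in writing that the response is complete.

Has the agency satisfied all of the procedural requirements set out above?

Step 1: 42 days after April 10, 2014 (when the request is received) is May 22, 2014; completed May 20, 2014, before the deadline.
Step 2: the earliest permitted date is 21 days after June 10, 2014 (end of the 21-day review period, which began when the acknowledgement is issued on May 20, 2014), i.e. July 1, 2014; July 21, 2014 is on or after that date.
Step 3: the earliest permitted date is 10 days after August 12, 2014 (end of the 22-day review period, which began when the fee estimate is provided on July 21, 2014), i.e. August 22, 2014; August 26, 2014 is on or after that date.
Step 4: the window is 7–59 days after July 21, 2014 (when the fee estimate is provided), so July 28, 2014 through September 18, 2014; done August 31, 2014 — within the window.
Step 5: 45 days after August 31, 2014 (when the exemption log is issued) is October 15, 2014; done October 14, 2014 — timely.
Step 6: 128 days after July 21, 2014 (when the fee estimate is provided) is November 26, 2014; done October 22, 2014 — timely.
Step 7: 15 days after October 22, 2014 (when the final determination letter is issued) is November 6, 2014; November 5, 2014 is within that limit.

Yes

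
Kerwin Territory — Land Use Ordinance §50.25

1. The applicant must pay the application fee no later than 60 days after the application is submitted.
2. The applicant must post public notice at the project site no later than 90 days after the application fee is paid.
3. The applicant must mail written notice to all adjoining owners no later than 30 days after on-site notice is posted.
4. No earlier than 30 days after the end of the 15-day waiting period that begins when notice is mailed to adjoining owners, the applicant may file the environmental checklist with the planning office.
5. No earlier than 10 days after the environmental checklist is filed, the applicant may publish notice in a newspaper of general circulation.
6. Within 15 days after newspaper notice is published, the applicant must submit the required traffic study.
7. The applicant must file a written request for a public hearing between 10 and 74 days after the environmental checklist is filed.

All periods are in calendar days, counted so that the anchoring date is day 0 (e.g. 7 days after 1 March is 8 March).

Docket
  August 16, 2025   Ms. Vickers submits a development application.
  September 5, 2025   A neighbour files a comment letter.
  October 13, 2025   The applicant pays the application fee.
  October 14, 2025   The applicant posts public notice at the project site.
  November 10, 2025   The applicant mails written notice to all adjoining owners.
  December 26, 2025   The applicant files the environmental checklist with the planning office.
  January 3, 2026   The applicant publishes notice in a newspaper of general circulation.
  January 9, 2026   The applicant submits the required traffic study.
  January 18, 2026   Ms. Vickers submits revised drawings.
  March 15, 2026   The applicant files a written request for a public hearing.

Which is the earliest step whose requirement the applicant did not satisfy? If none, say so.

Step 5

(1) due by August 16, 2025 + 60 days = October 15, 2025; done October 13, 2025 — timely.
(2) due by October 13, 2025 + 90 days = January 11, 2026; done October 14, 2025 — timely.
(3) due by October 14, 2025 + 30 days = November 13, 2025; completed November 10, 2025, before the deadline.
(4) permitted from November 25, 2025 + 30 days = December 25, 2025 onward; December 26, 2025 is on or after that date.
(5) permitted from December 26, 2025 + 10 days = January 5, 2026 onward; done January 3, 2026 — 2 days too early.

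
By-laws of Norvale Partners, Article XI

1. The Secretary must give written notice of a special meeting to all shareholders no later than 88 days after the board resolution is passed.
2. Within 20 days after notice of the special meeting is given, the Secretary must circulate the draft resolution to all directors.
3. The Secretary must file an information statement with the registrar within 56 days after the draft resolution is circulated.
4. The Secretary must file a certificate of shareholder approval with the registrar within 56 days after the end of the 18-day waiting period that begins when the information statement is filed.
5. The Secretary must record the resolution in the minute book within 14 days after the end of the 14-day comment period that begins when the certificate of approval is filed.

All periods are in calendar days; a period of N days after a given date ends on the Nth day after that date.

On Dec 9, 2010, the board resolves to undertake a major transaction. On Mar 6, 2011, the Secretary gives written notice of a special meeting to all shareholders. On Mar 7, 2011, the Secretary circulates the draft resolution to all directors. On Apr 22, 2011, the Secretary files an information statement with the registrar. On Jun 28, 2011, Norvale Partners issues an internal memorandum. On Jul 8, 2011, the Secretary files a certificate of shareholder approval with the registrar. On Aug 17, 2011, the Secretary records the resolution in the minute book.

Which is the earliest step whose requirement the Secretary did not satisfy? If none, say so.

Step 1: 88 days after Dec 9, 2010 (when the board resolution is passed) is Mar 7, 2011; completed Mar 6, 2011, before the deadline.
Step 2: 20 days after Mar 6, 2011 (when notice of the special meeting is given) is Mar 26, 2011; done Mar 7, 2011 — timely.
Step 3: 56 days after Mar 7, 2011 (when the draft resolution is circulated) is May 2, 2011; completed Apr 22, 2011, before the deadline.
Step 4: 56 days after May 10, 2011 (end of the 18-day waiting period, which began when the information statement is filed on Apr 22, 2011) is Jul 5, 2011; done Jul 8, 2011 — 3 days late.
Later steps need not be reached.

Step 4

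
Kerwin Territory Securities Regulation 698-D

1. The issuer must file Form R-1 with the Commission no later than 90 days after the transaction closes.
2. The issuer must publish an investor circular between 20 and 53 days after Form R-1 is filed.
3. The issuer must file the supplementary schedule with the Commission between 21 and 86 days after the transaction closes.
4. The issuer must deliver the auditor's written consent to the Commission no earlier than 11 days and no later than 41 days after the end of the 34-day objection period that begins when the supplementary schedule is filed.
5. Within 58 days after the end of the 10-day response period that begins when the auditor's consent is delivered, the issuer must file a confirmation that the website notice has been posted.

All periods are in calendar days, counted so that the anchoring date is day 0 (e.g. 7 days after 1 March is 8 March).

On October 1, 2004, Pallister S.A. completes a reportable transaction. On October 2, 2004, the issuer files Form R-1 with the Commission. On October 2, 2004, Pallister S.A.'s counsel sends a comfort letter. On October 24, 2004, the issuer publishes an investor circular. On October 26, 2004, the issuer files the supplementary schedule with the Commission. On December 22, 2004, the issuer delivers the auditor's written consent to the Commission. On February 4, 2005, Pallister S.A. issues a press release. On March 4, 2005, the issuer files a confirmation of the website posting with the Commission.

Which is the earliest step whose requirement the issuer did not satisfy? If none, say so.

(1) due by October 1, 2004 + 90 days = December 30, 2004; October 2, 2004 is within that limit.
(2) the permitted window runs from October 2, 2004 + 20 = October 22, 2004 to October 2, 2004 + 53 = November 24, 2004; done October 24, 2004, which is between those dates.
(3) the permitted window runs from October 1, 2004 + 21 = October 22, 2004 to October 1, 2004 + 86 = December 26, 2004; October 26, 2004 falls inside that range.
(4) the permitted window runs from November 29, 2004 + 11 = December 10, 2004 to November 29, 2004 + 41 = January 9, 2005; done December 22, 2004 — within the window.
(5) due by January 1, 2005 + 58 days = February 28, 2005; not done until March 4, 2005, 4 days after the deadline.
Later steps need not be reached.

Step 5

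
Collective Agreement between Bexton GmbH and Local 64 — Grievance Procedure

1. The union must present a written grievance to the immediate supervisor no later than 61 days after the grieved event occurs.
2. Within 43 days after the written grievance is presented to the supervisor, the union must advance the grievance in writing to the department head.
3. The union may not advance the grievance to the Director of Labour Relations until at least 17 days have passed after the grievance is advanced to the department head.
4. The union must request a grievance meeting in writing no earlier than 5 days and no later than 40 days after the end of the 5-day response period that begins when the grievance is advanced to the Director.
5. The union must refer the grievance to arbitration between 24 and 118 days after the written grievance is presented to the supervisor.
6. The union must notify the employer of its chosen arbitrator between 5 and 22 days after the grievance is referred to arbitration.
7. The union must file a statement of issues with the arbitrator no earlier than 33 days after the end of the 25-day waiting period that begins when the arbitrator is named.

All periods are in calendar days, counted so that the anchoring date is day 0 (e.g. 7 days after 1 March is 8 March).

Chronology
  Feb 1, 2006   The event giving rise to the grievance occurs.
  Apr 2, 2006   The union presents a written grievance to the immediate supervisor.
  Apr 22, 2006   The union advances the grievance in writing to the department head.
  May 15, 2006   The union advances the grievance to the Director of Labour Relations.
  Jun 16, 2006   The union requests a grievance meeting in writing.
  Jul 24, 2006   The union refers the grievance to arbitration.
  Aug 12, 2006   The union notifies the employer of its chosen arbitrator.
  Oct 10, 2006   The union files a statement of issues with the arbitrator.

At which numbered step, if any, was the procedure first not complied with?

None — every step was satisfied

Step 1 — counting 61 days from Feb 1, 2006 (when the grieved event occurs) gives a deadline of Apr 3, 2006; completed Apr 2, 2006, before the deadline.
Step 2 — counting 43 days from Apr 2, 2006 (when the written grievance is presented to the supervisor) gives a deadline of May 15, 2006; completed Apr 22, 2006, before the deadline.
Step 3 — must wait 17 days from Apr 22, 2006 (when the grievance is advanced to the department head), so not before May 9, 2006; done May 15, 2006, after the minimum wait.
Step 4 — 5 and 40 days from May 20, 2006 (end of the 5-day response period, which began when the grievance is advanced to the Director on May 15, 2006) are May 25, 2006 and Jun 29, 2006 respectively; Jun 16, 2006 falls inside that range.
Step 5 — 24 and 118 days from Apr 2, 2006 (when the written grievance is presented to the supervisor) are Apr 26, 2006 and Jul 29, 2006 respectively; done Jul 24, 2006, which is between those dates.
Step 6 — 5 and 22 days from Jul 24, 2006 (when the grievance is referred to arbitration) are Jul 29, 2006 and Aug 15, 2006 respectively; done Aug 12, 2006, which is between those dates.
Step 7 — must wait 33 days from Sep 6, 2006 (end of the 25-day waiting period, which began when the arbitrator is named on Aug 12, 2006), so not before Oct 9, 2006; Oct 10, 2006 is on or after that date.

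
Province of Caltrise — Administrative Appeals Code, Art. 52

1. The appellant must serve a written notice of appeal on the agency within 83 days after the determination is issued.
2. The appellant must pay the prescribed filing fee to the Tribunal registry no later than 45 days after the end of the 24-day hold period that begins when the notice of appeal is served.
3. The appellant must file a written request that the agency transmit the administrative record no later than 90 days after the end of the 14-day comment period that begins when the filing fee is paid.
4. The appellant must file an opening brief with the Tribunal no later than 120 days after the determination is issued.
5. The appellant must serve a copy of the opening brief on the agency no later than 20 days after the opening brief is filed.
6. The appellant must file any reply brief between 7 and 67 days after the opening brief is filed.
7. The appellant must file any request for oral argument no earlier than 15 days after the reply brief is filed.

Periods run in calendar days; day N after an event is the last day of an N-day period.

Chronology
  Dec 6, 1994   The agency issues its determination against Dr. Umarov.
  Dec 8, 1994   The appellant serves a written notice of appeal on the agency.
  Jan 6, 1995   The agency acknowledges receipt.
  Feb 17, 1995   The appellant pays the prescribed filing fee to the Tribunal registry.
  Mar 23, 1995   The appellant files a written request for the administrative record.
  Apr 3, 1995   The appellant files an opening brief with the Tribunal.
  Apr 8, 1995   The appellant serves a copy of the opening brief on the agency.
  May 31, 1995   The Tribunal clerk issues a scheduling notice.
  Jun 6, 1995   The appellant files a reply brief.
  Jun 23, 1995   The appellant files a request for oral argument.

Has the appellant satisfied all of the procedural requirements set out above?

No

Step 1 — counting 83 days from Dec 6, 1994 (when the determination is issued) gives a deadline of Feb 27, 1995; done Dec 8, 1994 — timely.
Step 2 — counting 45 days from Jan 1, 1995 (end of the 24-day hold period, which began when the notice of appeal is served on Dec 8, 1994) gives a deadline of Feb 15, 1995; not done until Feb 17, 1995, 2 days after the deadline.
That is the first point of non-compliance.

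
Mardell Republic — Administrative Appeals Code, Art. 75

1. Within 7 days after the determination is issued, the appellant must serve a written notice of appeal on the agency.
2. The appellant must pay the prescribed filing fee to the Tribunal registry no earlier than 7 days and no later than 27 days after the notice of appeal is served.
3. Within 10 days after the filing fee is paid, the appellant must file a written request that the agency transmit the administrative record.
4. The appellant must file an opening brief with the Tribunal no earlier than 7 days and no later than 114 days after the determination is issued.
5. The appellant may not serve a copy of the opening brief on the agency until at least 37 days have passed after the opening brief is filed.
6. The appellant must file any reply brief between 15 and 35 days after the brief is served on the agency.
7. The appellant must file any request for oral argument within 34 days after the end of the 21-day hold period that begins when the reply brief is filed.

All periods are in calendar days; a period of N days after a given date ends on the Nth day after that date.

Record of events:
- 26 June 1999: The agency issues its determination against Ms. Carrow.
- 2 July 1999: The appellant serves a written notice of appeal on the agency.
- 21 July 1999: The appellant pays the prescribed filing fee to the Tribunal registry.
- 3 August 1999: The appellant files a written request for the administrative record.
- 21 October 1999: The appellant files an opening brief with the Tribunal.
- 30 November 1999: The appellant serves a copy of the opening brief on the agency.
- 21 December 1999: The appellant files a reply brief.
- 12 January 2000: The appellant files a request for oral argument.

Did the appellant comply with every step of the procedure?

No

Step 1: 7 days after 26 June 1999 (when the determination is issued) is 3 July 1999; done 2 July 1999 — timely.
Step 2: the window is 7–27 days after 2 July 1999 (when the notice of appeal is served), so 9 July 1999 through 29 July 1999; done 21 July 1999 — within the window.
Step 3: 10 days after 21 July 1999 (when the filing fee is paid) is 31 July 1999; 3 August 1999 misses that deadline by 3 days.
Later steps need not be reached.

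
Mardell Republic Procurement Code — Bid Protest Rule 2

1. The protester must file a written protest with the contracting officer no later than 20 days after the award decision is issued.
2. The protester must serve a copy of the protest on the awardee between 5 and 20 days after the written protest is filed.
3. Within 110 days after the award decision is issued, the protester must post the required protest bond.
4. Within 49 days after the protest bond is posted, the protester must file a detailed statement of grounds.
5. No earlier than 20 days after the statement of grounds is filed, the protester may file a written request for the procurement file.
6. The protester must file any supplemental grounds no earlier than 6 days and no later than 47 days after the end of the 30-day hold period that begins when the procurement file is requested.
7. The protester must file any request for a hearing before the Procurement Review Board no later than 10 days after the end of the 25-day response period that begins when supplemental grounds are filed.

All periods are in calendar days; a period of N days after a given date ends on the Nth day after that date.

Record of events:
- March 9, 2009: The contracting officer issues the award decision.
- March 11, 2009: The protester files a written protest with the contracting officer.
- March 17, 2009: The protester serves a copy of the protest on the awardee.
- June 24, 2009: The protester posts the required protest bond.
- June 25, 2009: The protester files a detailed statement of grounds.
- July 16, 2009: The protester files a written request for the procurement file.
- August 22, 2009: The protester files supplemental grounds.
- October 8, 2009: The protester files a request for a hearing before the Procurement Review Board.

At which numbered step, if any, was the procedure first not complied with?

Step 7

(1) due by March 9, 2009 + 20 days = March 29, 2009; March 11, 2009 is within that limit.
(2) the permitted window runs from March 11, 2009 + 5 = March 16, 2009 to March 11, 2009 + 20 = March 31, 2009; done March 17, 2009 — within the window.
(3) due by March 9, 2009 + 110 days = June 27, 2009; completed June 24, 2009, before the deadline.
(4) due by June 24, 2009 + 49 days = August 12, 2009; June 25, 2009 is within that limit.
(5) permitted from June 25, 2009 + 20 days = July 15, 2009 onward; July 16, 2009 is on or after that date.
(6) the permitted window runs from August 15, 2009 + 6 = August 21, 2009 to August 15, 2009 + 47 = October 1, 2009; August 22, 2009 falls inside that range.
(7) due by September 16, 2009 + 10 days = September 26, 2009; done October 8, 2009 — 12 days late.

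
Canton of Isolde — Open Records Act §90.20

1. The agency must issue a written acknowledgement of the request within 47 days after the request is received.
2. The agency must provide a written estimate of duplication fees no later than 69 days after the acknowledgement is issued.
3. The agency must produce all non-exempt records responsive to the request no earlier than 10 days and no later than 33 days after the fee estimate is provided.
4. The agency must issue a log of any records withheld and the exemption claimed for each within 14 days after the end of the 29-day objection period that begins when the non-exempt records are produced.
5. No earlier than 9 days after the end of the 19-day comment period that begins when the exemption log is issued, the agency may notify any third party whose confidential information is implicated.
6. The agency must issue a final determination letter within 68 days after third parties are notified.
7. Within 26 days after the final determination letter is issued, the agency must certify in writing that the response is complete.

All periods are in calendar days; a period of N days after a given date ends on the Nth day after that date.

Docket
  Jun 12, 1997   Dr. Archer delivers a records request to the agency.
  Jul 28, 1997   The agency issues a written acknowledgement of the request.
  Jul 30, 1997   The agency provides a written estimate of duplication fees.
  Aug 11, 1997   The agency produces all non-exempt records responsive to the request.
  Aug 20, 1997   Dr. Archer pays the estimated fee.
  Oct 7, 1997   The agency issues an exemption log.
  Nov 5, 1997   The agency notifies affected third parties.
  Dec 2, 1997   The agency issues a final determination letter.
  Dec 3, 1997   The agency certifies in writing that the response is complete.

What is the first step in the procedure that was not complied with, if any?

Step 4

(1) due by Jun 12, 1997 + 47 days = Jul 29, 1997; completed Jul 28, 1997, before the deadline.
(2) due by Jul 28, 1997 + 69 days = Oct 5, 1997; completed Jul 30, 1997, before the deadline.
(3) the permitted window runs from Jul 30, 1997 + 10 = Aug 9, 1997 to Jul 30, 1997 + 33 = Sep 1, 1997; done Aug 11, 1997, which is between those dates.
(4) due by Sep 9, 1997 + 14 days = Sep 23, 1997; done Oct 7, 1997 — 14 days late.
That is the first point of non-compliance.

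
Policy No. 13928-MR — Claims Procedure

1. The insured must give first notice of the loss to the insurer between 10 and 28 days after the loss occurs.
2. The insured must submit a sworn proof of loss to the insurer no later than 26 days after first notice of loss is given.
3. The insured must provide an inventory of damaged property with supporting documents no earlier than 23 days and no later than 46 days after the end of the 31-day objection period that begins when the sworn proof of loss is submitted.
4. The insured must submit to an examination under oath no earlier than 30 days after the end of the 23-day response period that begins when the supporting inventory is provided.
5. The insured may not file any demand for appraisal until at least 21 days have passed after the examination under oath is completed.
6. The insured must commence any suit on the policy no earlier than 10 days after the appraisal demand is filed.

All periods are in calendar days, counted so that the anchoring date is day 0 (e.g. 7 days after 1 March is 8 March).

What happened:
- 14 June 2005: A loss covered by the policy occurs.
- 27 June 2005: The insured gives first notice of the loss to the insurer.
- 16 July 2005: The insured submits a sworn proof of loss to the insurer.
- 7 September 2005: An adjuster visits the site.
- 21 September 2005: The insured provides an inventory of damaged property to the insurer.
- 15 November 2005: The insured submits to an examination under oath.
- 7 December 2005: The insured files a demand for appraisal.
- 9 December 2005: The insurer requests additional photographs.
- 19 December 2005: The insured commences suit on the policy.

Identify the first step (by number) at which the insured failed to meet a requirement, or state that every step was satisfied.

None — every step was satisfied

(1) the permitted window runs from 14 June 2005 + 10 = 24 June 2005 to 14 June 2005 + 28 = 12 July 2005; done 27 June 2005, which is between those dates.
(2) due by 27 June 2005 + 26 days = 23 July 2005; 16 July 2005 is within that limit.
(3) the permitted window runs from 16 August 2005 + 23 = 8 September 2005 to 16 August 2005 + 46 = 1 October 2005; done 21 September 2005 — within the window.
(4) permitted from 14 October 2005 + 30 days = 13 November 2005 onward; done 15 November 2005 — permitted.
(5) permitted from 15 November 2005 + 21 days = 6 December 2005 onward; done 7 December 2005 — permitted.
(6) permitted from 7 December 2005 + 10 days = 17 December 2005 onward; 19 December 2005 is on or after that date.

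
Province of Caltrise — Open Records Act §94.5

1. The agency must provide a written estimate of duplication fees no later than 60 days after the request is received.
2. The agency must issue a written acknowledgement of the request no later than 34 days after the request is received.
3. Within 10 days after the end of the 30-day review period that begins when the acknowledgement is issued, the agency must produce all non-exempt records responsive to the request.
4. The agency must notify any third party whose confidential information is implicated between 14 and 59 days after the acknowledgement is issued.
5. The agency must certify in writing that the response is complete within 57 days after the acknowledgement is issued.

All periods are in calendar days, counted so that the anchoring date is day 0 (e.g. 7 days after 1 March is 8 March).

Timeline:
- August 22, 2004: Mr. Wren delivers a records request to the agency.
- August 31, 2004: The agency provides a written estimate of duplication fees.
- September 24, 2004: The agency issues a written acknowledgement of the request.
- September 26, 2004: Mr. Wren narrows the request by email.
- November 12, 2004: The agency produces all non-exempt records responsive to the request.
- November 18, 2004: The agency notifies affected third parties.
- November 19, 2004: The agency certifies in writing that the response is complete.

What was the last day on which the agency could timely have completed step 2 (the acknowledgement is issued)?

September 25, 2004

Step 2 runs from August 22, 2004, when the request is received. 34 days after August 22, 2004 is September 25, 2004.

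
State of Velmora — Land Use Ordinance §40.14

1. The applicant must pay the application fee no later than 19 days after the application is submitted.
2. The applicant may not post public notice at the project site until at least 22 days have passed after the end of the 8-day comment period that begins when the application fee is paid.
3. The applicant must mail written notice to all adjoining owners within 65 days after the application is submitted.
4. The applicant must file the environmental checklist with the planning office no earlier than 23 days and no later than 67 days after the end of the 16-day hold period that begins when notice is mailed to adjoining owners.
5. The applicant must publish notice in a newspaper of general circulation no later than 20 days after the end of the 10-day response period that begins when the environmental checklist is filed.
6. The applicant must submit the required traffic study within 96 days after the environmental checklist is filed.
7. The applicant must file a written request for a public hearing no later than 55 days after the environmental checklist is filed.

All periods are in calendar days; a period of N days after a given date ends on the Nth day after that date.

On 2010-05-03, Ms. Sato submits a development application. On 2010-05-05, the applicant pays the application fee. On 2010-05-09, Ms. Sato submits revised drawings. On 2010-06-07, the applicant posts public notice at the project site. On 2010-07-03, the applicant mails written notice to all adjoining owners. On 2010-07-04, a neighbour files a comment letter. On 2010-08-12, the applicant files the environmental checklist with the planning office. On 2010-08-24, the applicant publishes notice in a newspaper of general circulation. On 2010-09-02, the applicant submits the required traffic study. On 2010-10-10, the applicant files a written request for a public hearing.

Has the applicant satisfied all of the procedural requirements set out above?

Step 1 — counting 19 days from 2010-05-03 (when the application is submitted) gives a deadline of 2010-05-22; completed 2010-05-05, before the deadline.
Step 2 — must wait 22 days from 2010-05-13 (end of the 8-day comment period, which began when the application fee is paid on 2010-05-05), so not before 2010-06-04; 2010-06-07 is on or after that date.
Step 3 — counting 65 days from 2010-05-03 (when the application is submitted) gives a deadline of 2010-07-07; completed 2010-07-03, before the deadline.
Step 4 — 23 and 67 days from 2010-07-19 (end of the 16-day hold period, which began when notice is mailed to adjoining owners on 2010-07-03) are 2010-08-11 and 2010-09-24 respectively; done 2010-08-12, which is between those dates.
Step 5 — counting 20 days from 2010-08-22 (end of the 10-day response period, which began when the environmental checklist is filed on 2010-08-12) gives a deadline of 2010-09-11; done 2010-08-24 — timely.
Step 6 — counting 96 days from 2010-08-12 (when the environmental checklist is filed) gives a deadline of 2010-11-16; done 2010-09-02 — timely.
Step 7 — counting 55 days from 2010-08-12 (when the environmental checklist is filed) gives a deadline of 2010-10-06; 2010-10-10 misses that deadline by 4 days.
No need to go further; step 7 was not satisfied.

No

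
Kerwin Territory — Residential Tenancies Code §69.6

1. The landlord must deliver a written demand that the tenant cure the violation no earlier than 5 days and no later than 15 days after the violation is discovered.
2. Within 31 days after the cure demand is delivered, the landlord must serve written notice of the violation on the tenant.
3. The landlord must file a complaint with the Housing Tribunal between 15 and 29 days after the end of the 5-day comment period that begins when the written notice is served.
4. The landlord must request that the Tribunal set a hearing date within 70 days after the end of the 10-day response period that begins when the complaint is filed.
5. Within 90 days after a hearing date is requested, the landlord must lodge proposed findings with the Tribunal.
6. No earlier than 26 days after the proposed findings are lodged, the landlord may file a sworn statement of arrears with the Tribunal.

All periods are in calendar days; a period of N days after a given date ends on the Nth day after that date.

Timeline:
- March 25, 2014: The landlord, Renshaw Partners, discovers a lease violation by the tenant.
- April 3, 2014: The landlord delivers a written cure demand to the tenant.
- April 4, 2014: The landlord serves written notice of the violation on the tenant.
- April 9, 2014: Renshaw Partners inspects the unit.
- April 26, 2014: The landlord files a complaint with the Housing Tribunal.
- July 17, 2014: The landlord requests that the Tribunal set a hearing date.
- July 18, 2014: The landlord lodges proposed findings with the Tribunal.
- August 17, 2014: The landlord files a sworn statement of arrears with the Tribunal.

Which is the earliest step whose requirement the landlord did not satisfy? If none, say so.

(1) the permitted window runs from March 25, 2014 + 5 = March 30, 2014 to March 25, 2014 + 15 = April 9, 2014; April 3, 2014 falls inside that range.
(2) due by April 3, 2014 + 31 days = May 4, 2014; April 4, 2014 is within that limit.
(3) the permitted window runs from April 9, 2014 + 15 = April 24, 2014 to April 9, 2014 + 29 = May 8, 2014; done April 26, 2014 — within the window.
(4) due by May 6, 2014 + 70 days = July 15, 2014; not done until July 17, 2014, 2 days after the deadline.

Step 4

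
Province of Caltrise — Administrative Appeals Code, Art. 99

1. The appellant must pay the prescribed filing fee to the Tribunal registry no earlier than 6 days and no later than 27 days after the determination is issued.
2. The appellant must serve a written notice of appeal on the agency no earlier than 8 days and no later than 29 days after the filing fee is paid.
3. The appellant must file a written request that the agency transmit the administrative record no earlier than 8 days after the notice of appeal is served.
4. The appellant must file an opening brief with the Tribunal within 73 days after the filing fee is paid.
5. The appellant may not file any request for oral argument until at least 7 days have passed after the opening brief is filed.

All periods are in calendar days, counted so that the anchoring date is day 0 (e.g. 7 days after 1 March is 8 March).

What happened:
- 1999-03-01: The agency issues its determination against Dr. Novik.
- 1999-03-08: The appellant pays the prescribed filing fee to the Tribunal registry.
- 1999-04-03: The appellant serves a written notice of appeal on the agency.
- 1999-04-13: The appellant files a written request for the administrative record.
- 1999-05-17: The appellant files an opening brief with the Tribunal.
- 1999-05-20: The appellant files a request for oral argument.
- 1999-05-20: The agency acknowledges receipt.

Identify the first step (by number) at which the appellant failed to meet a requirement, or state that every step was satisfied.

(1) the permitted window runs from 1999-03-01 + 6 = 1999-03-07 to 1999-03-01 + 27 = 1999-03-28; done 1999-03-08 — within the window.
(2) the permitted window runs from 1999-03-08 + 8 = 1999-03-16 to 1999-03-08 + 29 = 1999-04-06; done 1999-04-03, which is between those dates.
(3) permitted from 1999-04-03 + 8 days = 1999-04-11 onward; done 1999-04-13, after the minimum wait.
(4) due by 1999-03-08 + 73 days = 1999-05-20; done 1999-05-17 — timely.
(5) permitted from 1999-05-17 + 7 days = 1999-05-24 onward; acted on 1999-05-20, 4 days prematurely.
No need to go further; step 5 was not satisfied.

Step 5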